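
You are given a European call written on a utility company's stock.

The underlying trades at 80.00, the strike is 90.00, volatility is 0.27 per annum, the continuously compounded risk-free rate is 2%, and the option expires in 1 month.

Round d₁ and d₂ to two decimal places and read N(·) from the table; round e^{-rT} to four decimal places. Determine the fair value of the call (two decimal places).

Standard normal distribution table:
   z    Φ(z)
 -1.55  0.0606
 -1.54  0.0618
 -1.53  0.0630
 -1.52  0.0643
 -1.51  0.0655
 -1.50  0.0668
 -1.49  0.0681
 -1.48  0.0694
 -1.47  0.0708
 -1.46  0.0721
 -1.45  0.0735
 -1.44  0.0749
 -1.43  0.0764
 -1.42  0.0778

σ√T = 0.27·√0.08333 = 0.0779
ln(S/K) + (r + σ²/2)T = ln(80/90) + (0.02 + 0.27²/2)·0.08333 = -0.1178 + 0.0047 = -0.1131
d₁ = -0.1131 / 0.0779 = -1.4508 which rounds to -1.45
d₂ = d₁ − σ√T = -1.4508 − 0.0779 = -1.5287 which rounds to -1.53
exp(−rT) = exp(−0.02·0.08333) = 0.9983
C = 80·N(-1.45) − 90·0.9983·N(-1.53) = 80·0.0735 − 90·0.9983·0.0630 = 5.8800 − 5.6604 = 0.2196

0.22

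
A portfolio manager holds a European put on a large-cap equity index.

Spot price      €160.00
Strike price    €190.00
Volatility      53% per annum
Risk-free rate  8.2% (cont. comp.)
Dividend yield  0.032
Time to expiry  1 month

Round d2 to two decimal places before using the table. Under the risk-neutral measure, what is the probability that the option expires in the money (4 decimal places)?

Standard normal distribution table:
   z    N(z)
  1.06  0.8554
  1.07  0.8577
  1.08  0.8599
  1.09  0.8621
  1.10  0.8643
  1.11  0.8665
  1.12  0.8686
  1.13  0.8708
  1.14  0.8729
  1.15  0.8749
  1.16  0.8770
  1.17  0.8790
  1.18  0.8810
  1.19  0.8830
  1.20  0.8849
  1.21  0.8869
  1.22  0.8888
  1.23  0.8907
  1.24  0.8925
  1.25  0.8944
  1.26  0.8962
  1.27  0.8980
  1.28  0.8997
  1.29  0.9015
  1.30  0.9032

0.8790

σ√T = 0.53 × 0.2887 = 0.1530
d₁ = [ln(160/190) + (0.082 − 0.032 + 0.53²/2)·0.08333] / 0.1530 = [-0.1719 + 0.0159] / 0.1530 = -1.0195 which rounds to -1.02
d₂ = d₁ − σ√T = -1.0195 − 0.1530 = -1.1725 which rounds to -1.17
Pr(exercise) under Q = N(−d₂) = N(1.17) = 0.8790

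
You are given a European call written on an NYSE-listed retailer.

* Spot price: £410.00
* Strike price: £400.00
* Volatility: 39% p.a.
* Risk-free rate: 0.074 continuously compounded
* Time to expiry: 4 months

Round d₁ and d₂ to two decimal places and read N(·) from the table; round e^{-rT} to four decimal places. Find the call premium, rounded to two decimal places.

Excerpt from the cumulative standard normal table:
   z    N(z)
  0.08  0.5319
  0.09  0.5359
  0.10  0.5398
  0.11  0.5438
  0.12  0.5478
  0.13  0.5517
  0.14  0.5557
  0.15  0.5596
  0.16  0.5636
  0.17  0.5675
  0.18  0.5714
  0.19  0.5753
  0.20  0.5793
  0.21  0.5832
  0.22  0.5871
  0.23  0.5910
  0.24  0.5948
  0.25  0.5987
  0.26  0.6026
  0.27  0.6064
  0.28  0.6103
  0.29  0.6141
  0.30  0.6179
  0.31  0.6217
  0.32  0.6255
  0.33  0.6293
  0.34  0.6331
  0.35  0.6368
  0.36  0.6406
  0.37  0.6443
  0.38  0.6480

σ√T = 0.39·√0.3333 = 0.2252
d₁ = [ln(410/400) + (0.074 + ½·0.39²)·0.3333] / (σ√T) = (0.0247 + 0.0500) / 0.2252 = 0.3318 → 0.33
d₂ = 0.3318 − 0.2252 = 0.1066 → 0.11
exp(−rT) = exp(−0.074·0.3333) = 0.9756
N(d₁) = N(0.33) = 0.6293;  N(d₂) = N(0.11) = 0.5438
C = 410·0.6293 − 400·0.9756·0.5438 = 258.0130 − 212.2125 = 45.8005

£45.80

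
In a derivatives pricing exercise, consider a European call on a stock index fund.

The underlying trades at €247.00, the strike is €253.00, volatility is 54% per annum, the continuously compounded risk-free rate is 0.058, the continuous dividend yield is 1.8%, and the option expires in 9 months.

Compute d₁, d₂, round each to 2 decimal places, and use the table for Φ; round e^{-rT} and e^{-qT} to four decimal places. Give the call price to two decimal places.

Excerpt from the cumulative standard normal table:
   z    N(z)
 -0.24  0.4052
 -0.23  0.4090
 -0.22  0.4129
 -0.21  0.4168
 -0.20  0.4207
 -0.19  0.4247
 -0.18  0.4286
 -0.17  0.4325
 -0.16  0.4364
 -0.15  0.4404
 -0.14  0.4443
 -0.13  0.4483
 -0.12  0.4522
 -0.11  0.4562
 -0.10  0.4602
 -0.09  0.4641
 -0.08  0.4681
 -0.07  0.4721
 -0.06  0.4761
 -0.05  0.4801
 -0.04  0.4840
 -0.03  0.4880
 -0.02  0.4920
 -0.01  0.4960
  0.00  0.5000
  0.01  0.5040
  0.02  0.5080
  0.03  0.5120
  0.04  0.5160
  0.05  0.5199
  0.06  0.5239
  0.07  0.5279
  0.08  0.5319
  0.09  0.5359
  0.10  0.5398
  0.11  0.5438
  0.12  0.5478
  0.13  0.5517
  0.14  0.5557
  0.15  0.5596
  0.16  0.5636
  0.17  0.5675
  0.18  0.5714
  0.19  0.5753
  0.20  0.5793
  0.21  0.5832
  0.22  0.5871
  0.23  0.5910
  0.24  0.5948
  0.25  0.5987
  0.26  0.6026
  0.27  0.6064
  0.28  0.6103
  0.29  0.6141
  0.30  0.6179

σ√T = 0.54 × 0.8660 = 0.4677
ln(S/K) + (r − q + σ²/2)T = ln(247/253) + (0.058 − 0.018 + 0.54²/2)·0.75 = -0.0240 + 0.1394 = 0.1153
d₁ = 0.1153 / 0.4677 = 0.2467 → 0.25
d₂ = d₁ − σ√T = 0.2467 − 0.4677 = -0.2210 → -0.22
e^(−qT) = e^(−0.018·0.75) = 0.9866;  e^(−rT) = e^(−0.058·0.75) = 0.9574
N(d₁) = N(0.25) = 0.5987;  N(d₂) = N(-0.22) = 0.4129
C = 247·0.9866·0.5987 − 253·0.9574·0.4129 = 145.8973 − 100.0135 = 45.8838

€45.88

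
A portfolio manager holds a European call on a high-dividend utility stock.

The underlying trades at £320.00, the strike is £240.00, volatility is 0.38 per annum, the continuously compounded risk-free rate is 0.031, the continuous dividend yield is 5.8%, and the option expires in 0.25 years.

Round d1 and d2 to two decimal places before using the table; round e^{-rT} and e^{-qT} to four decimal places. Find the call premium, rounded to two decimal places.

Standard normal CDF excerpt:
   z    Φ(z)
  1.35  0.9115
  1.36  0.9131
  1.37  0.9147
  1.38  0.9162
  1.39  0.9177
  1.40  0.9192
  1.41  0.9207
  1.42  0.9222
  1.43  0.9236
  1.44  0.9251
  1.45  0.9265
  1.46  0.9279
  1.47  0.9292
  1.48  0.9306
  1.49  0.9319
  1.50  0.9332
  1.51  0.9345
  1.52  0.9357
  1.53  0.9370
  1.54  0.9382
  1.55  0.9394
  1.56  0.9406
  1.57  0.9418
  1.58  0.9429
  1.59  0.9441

£78.84

σ√T = 0.38 × 0.5000 = 0.1900
d₁ = [ln(320/240) + (0.031 − 0.058 + 0.38²/2)·0.25] / 0.1900 = [0.2877 + 0.0113] / 0.1900 = 1.5736 → 1.57
d₂ = d₁ − σ√T = 1.5736 − 0.1900 = 1.3836 → 1.38
exp(−qT) = exp(−0.058·0.25) = 0.9856;  exp(−rT) = exp(−0.031·0.25) = 0.9923
N(d₁) = N(1.57) = 0.9418;  N(d₂) = N(1.38) = 0.9162
C = 320·0.9856·0.9418 − 240·0.9923·0.9162 = 297.0362 − 218.1949 = 78.8413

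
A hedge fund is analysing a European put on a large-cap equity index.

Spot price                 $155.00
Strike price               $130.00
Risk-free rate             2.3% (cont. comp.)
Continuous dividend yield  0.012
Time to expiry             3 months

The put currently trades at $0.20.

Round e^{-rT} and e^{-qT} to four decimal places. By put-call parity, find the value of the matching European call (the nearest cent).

exp(−qT) = exp(−0.012·0.25) = 0.9970;  exp(−rT) = exp(−0.023·0.25) = 0.9943
Put-call parity: C − P = S·e^(−qT) − K·e^(−rT) = 155·0.9970 − 130·0.9943 = 154.5350 − 129.2590 = 25.2760
C = P + (C − P) = 0.20 + (25.2760) = 25.4760

$25.48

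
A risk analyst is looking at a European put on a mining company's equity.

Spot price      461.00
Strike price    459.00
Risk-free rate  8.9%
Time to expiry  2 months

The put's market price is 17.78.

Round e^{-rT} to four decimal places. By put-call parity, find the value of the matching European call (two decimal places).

26.53

exp(−rT) = exp(−0.089·0.1667) = 0.9853
Put-call parity: C − P = S − K·e^(−rT) = 461 − 459·0.9853 = 461 − 452.2527 = 8.7473
C = P + (C − P) = 17.78 + (8.7473) = 26.5273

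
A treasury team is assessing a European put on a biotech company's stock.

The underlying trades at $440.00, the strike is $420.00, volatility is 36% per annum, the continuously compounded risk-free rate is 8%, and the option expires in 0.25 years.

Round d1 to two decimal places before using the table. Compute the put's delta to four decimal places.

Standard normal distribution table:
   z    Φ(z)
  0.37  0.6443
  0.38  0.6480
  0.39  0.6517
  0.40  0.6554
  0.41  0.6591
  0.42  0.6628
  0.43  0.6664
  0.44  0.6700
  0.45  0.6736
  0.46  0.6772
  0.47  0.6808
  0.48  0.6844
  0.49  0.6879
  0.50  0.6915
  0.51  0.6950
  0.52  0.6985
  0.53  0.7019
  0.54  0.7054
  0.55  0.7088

-0.3228

σ√T = 0.36 × 0.5000 = 0.1800
d₁ = [ln(440/420) + (0.08 + 0.36²/2)·0.25] / 0.1800 = [0.0465 + 0.0362] / 0.1800 = 0.4596 which rounds to 0.46
N(d₁) = N(0.46) = 0.6772
Δ_put = N(d₁) − 1 = 0.6772 − 1 = -0.3228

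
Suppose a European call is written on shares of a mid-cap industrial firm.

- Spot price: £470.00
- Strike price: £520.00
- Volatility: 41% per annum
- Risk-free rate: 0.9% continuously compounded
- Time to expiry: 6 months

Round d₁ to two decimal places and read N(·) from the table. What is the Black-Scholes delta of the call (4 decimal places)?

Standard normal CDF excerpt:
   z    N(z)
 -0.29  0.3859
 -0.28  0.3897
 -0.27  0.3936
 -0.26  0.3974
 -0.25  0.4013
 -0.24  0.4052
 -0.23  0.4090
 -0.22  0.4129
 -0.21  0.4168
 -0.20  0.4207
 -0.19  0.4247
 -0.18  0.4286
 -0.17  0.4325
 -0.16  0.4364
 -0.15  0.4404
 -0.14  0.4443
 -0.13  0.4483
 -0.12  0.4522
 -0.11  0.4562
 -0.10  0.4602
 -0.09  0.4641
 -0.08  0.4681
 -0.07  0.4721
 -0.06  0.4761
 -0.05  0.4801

0.4247

σ√T = 0.41·√0.5 = 0.2899
ln(S/K) + (r + σ²/2)T = ln(470/520) + (0.009 + 0.41²/2)·0.5 = -0.1011 + 0.0465 = -0.0546
d₁ = -0.0546 / 0.2899 = -0.1882 which rounds to -0.19
N(d₁) = N(-0.19) = 0.4247
Δ_call = N(d₁) = 0.4247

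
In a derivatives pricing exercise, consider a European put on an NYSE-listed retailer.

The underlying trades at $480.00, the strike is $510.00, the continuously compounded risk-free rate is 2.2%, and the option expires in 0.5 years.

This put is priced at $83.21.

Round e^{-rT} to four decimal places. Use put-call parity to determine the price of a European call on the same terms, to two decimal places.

$58.77

e^(−rT) = e^(−0.022·0.5) = 0.9891
Put-call parity: C − P = S − K·e^(−rT) = 480 − 510·0.9891 = 480 − 504.4410 = -24.4410
C = P + (C − P) = 83.21 + (-24.4410) = 58.7690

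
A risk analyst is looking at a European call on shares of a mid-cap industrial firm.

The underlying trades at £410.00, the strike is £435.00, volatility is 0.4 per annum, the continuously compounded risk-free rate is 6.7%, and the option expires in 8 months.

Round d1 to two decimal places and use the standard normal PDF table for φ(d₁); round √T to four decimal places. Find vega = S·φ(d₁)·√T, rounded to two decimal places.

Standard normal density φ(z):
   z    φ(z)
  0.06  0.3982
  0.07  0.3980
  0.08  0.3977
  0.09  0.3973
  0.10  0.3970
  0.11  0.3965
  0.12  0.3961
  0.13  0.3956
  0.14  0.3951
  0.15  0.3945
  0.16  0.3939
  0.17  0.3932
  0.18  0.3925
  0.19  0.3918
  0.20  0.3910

T = 0.6667;  σ√T = 0.3266
d₁ = [ln(410/435) + (0.067 + 0.4²/2)·0.6667] / 0.3266 = [-0.0592 + 0.0980] / 0.3266 = 0.1188 → 0.12
√T = √0.6667 = 0.8165
φ(d₁) = φ(0.12) = 0.3961
vega = S·φ(d₁)·√T = 410·0.3961·0.8165 = 132.6004
(Vega is the same for a European call and put with the same parameters.)

132.60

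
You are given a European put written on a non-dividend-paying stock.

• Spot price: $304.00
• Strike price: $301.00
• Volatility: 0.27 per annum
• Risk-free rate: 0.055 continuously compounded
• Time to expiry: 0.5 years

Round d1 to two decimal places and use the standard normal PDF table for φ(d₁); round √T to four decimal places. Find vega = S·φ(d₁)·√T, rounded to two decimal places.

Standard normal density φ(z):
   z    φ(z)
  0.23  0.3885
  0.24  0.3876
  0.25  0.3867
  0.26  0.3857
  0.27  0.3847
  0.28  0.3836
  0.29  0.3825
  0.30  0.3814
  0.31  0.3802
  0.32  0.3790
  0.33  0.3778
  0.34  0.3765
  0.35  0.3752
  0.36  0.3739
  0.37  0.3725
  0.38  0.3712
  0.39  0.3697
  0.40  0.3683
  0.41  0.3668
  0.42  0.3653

82.22

σ√T = 0.27·√0.5 = 0.1909
d₁ = [ln(304/301) + (0.055 + 0.27²/2)·0.5] / 0.1909 = [0.0099 + 0.0457] / 0.1909 = 0.2914 → 0.29
√T = √0.5 = 0.7071
φ(d₁) = φ(0.29) = 0.3825
vega = S·φ(d₁)·√T = 304·0.3825·0.7071 = 82.2216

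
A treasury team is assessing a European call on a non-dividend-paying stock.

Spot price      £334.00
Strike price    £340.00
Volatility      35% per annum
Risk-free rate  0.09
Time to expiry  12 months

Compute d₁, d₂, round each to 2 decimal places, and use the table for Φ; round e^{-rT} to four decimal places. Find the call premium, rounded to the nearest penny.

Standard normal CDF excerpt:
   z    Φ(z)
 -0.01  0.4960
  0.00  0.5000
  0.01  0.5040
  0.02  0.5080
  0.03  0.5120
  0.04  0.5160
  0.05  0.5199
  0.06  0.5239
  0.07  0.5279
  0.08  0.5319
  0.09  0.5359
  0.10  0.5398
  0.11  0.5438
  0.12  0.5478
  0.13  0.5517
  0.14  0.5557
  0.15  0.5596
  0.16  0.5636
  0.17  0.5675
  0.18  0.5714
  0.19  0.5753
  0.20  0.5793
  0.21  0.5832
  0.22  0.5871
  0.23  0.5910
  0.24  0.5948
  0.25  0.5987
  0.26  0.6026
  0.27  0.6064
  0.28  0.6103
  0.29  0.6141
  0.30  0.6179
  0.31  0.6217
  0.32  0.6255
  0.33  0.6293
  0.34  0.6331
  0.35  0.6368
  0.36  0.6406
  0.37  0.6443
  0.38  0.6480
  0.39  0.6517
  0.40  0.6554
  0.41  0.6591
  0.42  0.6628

£57.34

T = 1;  σ√T = 0.3500
d₁ = [ln(334/340) + (0.09 + 0.35²/2)·1] / 0.3500 = [-0.0178 + 0.1512] / 0.3500 = 0.3813 which rounds to 0.38
d₂ = d₁ − σ√T = 0.3813 − 0.3500 = 0.0313 which rounds to 0.03
e^(−rT) = e^(−0.09·1) = 0.9139
N(d₁) = N(0.38) = 0.6480;  N(d₂) = N(0.03) = 0.5120
C = 334·0.6480 − 340·0.9139·0.5120 = 216.4320 − 159.0917 = 57.3403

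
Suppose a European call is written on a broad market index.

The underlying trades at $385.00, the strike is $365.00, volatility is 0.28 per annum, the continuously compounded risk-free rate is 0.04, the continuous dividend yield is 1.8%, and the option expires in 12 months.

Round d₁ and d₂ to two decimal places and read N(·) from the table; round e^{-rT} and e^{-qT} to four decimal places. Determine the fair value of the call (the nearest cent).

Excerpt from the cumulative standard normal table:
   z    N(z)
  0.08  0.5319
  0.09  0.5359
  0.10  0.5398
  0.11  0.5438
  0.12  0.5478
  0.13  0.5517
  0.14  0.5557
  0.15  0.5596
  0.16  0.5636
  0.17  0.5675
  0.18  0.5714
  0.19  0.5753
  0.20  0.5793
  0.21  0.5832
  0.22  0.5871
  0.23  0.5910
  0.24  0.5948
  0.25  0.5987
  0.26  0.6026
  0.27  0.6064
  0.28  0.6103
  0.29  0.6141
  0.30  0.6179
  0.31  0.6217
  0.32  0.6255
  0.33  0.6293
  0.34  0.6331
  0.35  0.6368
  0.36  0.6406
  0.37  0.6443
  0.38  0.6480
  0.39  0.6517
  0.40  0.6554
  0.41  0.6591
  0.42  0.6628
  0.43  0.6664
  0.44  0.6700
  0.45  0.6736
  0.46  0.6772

σ√T = 0.28·√1 = 0.2800
ln(S/K) + (r − q + σ²/2)T = ln(385/365) + (0.04 − 0.018 + 0.28²/2)·1 = 0.0533 + 0.0612 = 0.1145
d₁ = 0.1145 / 0.2800 = 0.4091 ⇒ 0.41
d₂ = d₁ − σ√T = 0.4091 − 0.2800 = 0.1291 ⇒ 0.13
e^(−qT) = e^(−0.018·1) = 0.9822;  e^(−rT) = e^(−0.04·1) = 0.9608
C = 385·0.9822·N(0.41) − 365·0.9608·N(0.13) = 385·0.9822·0.6591 − 365·0.9608·0.5517 = 249.2367 − 193.4768 = 55.7599

$55.76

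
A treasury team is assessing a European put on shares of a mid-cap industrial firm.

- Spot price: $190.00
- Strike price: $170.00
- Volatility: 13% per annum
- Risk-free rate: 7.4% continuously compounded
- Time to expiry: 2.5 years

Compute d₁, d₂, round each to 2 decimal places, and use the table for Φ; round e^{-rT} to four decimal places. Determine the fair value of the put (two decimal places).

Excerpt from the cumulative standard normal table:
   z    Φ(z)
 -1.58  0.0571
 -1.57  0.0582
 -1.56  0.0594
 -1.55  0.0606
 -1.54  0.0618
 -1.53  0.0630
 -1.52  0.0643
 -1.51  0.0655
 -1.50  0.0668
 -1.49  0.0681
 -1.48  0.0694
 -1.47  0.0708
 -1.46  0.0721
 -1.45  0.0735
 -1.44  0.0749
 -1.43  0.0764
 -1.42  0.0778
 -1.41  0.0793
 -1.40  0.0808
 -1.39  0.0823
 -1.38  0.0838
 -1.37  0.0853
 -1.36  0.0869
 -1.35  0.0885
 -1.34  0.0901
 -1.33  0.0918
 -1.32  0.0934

σ√T = 0.13 × 1.5811 = 0.2055
ln(S/K) + (r + σ²/2)T = ln(190/170) + (0.074 + 0.13²/2)·2.5 = 0.1112 + 0.2061 = 0.3174
d₁ = 0.3174 / 0.2055 = 1.5439 which rounds to 1.54
d₂ = d₁ − σ√T = 1.5439 − 0.2055 = 1.3384 which rounds to 1.34
exp(−rT) = exp(−0.074·2.5) = 0.8311
P = 170·0.8311·N(-1.34) − 190·N(-1.54) = 170·0.8311·0.0901 − 190·0.0618 = 12.7300 − 11.7420 = 0.9880

$0.99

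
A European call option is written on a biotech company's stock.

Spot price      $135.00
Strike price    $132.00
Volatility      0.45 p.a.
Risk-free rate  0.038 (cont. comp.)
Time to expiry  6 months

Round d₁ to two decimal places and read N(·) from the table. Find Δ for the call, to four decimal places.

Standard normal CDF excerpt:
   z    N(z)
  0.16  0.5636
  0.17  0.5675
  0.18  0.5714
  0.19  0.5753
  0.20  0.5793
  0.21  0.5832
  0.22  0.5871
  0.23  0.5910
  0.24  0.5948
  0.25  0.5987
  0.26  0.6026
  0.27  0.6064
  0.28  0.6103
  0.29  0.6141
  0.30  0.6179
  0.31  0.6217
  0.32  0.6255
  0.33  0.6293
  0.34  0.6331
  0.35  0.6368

T = 0.5;  σ√T = 0.3182
ln(S/K) + (r + σ²/2)T = ln(135/132) + (0.038 + 0.45²/2)·0.5 = 0.0225 + 0.0696 = 0.0921
d₁ = 0.0921 / 0.3182 = 0.2894 → 0.29
N(d₁) = N(0.29) = 0.6141
Δ_call = N(d₁) = 0.6141

0.6141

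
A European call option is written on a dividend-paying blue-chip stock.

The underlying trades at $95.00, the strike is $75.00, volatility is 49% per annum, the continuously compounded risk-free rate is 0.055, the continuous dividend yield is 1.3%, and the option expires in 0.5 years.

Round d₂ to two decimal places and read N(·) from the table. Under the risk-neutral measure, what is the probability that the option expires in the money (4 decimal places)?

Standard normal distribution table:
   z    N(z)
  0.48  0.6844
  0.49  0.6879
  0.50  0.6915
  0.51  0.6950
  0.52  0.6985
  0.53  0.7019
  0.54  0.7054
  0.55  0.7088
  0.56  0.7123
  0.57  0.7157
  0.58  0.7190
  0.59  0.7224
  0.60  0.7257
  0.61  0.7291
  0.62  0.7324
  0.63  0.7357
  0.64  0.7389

T = 0.5;  σ√T = 0.3465
d₁ = [ln(95/75) + (0.055 − 0.013 + 0.49²/2)·0.5] / 0.3465 = [0.2364 + 0.0810] / 0.3465 = 0.9161 ⇒ 0.92
d₂ = d₁ − σ√T = 0.9161 − 0.3465 = 0.5696 ⇒ 0.57
Risk-neutral Pr[S_T > K] = N(d₂) = N(0.57) = 0.7157

0.7157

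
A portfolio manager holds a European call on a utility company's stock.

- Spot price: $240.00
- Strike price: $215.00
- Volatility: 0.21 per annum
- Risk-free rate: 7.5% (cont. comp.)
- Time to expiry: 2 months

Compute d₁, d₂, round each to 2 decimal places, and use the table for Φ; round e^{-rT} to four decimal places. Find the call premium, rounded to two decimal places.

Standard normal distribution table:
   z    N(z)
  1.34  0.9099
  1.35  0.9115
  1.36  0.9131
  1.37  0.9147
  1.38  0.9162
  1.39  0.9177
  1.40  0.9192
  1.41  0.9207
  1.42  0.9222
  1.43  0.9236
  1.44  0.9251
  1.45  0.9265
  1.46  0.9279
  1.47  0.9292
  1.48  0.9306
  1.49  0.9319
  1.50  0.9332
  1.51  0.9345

σ√T = 0.21·√0.1667 = 0.0857
d₁ = [ln(240/215) + (0.075 + ½·0.21²)·0.1667] / (σ√T) = (0.1100 + 0.0162) / 0.0857 = 1.4717 → 1.47
d₂ = 1.4717 − 0.0857 = 1.3860 → 1.39
e^(−rT) = e^(−0.075·0.1667) = 0.9876
N(d₁) = N(1.47) = 0.9292;  N(d₂) = N(1.39) = 0.9177
C = 240·0.9292 − 215·0.9876·0.9177 = 223.0080 − 194.8589 = 28.1491

$28.15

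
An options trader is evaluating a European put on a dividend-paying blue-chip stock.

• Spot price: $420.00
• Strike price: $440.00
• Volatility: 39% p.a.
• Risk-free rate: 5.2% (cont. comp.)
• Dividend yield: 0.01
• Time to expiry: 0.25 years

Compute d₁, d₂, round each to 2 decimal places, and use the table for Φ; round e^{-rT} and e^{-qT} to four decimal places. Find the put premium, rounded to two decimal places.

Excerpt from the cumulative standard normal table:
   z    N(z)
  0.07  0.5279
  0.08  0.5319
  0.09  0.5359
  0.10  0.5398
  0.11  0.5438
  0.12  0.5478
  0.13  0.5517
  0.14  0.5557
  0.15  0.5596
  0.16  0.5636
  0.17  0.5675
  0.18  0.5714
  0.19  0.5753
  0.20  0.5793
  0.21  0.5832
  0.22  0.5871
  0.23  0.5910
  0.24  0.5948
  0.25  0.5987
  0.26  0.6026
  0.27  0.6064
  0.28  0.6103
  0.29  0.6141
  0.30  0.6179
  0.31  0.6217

$40.55

σ√T = 0.39 × 0.5000 = 0.1950
d₁ = [ln(420/440) + (0.052 − 0.01 + ½·0.39²)·0.25] / (σ√T) = (-0.0465 + 0.0295) / 0.1950 = -0.0872 → -0.09
d₂ = -0.0872 − 0.1950 = -0.2822 → -0.28
exp(−qT) = exp(−0.01·0.25) = 0.9975;  exp(−rT) = exp(−0.052·0.25) = 0.9871
P = 440·0.9871·N(0.28) − 420·0.9975·N(0.09) = 440·0.9871·0.6103 − 420·0.9975·0.5359 = 265.0679 − 224.5153 = 40.5526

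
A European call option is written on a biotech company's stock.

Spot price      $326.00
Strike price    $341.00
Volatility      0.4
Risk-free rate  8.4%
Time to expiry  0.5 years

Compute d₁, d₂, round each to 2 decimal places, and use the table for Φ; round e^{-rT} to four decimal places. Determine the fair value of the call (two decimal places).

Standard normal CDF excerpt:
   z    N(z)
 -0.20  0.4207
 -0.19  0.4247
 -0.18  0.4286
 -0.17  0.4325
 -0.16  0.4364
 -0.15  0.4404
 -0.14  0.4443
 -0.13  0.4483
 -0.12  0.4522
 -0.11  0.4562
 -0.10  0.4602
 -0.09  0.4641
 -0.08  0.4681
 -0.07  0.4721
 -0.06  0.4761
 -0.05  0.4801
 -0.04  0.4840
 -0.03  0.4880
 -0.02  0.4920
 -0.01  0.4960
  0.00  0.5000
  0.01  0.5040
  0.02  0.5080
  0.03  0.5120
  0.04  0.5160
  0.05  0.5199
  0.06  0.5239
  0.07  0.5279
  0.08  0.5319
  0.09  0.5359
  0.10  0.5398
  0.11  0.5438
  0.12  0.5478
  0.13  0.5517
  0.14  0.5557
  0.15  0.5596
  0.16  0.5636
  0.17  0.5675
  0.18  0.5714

σ√T = 0.4·√0.5 = 0.2828
d₁ = [ln(326/341) + (0.084 + 0.4²/2)·0.5] / 0.2828 = [-0.0450 + 0.0820] / 0.2828 = 0.1309 ⇒ 0.13
d₂ = d₁ − σ√T = 0.1309 − 0.2828 = -0.1520 ⇒ -0.15
exp(−rT) = exp(−0.084·0.5) = 0.9589
C = 326·N(0.13) − 341·0.9589·N(-0.15) = 326·0.5517 − 341·0.9589·0.4404 = 179.8542 − 144.0041 = 35.8501

$35.85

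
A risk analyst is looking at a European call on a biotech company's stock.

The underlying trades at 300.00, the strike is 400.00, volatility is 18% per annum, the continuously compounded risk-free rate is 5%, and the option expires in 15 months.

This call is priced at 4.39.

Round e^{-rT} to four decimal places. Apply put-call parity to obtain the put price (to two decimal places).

e^(−rT) = e^(−0.05·1.25) = 0.9394
Put-call parity: C − P = S − K·e^(−rT) = 300 − 400·0.9394 = 300 − 375.7600 = -75.7600
P = C − (C − P) = 4.39 − (-75.7600) = 80.1500

80.15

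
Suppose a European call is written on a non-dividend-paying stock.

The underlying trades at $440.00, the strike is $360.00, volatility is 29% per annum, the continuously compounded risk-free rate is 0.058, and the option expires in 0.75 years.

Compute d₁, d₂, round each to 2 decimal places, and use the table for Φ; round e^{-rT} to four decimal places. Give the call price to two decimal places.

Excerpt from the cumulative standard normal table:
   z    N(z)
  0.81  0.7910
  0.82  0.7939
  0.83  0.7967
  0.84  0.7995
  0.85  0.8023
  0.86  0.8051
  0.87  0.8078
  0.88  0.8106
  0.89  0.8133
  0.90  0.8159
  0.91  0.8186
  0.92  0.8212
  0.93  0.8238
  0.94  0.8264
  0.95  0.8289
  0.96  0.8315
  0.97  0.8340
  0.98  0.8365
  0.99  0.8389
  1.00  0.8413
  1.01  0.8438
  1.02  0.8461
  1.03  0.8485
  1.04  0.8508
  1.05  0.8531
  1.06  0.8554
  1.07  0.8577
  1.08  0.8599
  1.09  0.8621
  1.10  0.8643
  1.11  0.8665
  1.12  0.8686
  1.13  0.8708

σ√T = 0.29 × 0.8660 = 0.2511
d₁ = [ln(440/360) + (0.058 + 0.29²/2)·0.75] / 0.2511 = [0.2007 + 0.0750] / 0.2511 = 1.0978 → 1.10
d₂ = d₁ − σ√T = 1.0978 − 0.2511 = 0.8466 → 0.85
exp(−rT) = exp(−0.058·0.75) = 0.9574
N(d₁) = N(1.10) = 0.8643;  N(d₂) = N(0.85) = 0.8023
C = 440·0.8643 − 360·0.9574·0.8023 = 380.2920 − 276.5239 = 103.7681

$103.77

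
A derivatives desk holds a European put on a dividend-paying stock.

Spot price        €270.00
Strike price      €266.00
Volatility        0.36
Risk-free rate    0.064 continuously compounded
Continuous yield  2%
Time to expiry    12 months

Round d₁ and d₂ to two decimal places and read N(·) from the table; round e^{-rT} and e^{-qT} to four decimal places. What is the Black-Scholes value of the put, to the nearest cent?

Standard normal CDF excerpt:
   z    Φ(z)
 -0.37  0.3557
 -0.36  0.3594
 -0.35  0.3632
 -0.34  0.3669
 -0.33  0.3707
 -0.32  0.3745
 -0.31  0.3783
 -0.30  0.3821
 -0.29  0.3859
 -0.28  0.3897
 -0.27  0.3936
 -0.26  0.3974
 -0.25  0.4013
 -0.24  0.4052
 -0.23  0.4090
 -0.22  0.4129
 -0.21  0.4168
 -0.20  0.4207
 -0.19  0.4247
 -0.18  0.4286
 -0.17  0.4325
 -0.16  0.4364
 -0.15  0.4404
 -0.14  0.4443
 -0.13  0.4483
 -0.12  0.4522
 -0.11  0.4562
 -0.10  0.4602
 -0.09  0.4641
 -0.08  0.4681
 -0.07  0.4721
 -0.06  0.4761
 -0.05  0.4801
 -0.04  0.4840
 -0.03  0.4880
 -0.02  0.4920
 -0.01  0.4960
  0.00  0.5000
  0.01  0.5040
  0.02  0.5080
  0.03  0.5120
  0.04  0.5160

T = 1;  σ√T = 0.3600
d₁ = [ln(270/266) + (0.064 − 0.02 + 0.36²/2)·1] / 0.3600 = [0.0149 + 0.1088] / 0.3600 = 0.3437 → 0.34
d₂ = d₁ − σ√T = 0.3437 − 0.3600 = -0.0163 → -0.02
exp(−qT) = exp(−0.02·1) = 0.9802;  exp(−rT) = exp(−0.064·1) = 0.9380
N(−d₂) = N(0.02) = 0.5080;  N(−d₁) = N(-0.34) = 0.3669
P = 266·0.9380·0.5080 − 270·0.9802·0.3669 = 126.7501 − 97.1016 = 29.6485

€29.65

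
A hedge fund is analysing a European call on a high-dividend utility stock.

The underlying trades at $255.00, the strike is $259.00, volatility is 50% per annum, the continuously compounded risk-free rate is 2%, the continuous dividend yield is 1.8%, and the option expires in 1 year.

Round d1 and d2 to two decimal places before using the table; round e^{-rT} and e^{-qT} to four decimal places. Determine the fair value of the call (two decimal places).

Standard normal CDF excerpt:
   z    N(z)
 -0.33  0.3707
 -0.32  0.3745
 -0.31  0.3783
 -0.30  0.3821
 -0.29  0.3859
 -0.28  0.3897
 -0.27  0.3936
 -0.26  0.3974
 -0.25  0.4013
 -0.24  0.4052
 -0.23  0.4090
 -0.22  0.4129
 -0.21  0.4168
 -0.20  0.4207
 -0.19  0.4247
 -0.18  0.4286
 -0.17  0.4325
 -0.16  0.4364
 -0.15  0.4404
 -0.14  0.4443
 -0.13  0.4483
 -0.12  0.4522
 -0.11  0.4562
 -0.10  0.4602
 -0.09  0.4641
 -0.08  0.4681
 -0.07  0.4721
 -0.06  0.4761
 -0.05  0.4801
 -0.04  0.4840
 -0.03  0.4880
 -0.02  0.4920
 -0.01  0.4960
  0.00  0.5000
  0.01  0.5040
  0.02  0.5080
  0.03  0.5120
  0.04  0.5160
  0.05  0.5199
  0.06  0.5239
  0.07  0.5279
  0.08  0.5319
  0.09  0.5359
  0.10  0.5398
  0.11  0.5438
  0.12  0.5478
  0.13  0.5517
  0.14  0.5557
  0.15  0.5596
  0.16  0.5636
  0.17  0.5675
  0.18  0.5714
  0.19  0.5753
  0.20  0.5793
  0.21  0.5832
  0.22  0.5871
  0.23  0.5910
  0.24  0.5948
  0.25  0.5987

σ√T = 0.5·√1 = 0.5000
ln(S/K) + (r − q + σ²/2)T = ln(255/259) + (0.02 − 0.018 + 0.5²/2)·1 = -0.0156 + 0.1270 = 0.1114
d₁ = 0.1114 / 0.5000 = 0.2229 → 0.22
d₂ = d₁ − σ√T = 0.2229 − 0.5000 = -0.2771 → -0.28
e^(−qT) = e^(−0.018·1) = 0.9822;  e^(−rT) = e^(−0.02·1) = 0.9802
N(d₁) = N(0.22) = 0.5871;  N(d₂) = N(-0.28) = 0.3897
C = 255·0.9822·0.5871 − 259·0.9802·0.3897 = 147.0457 − 98.9338 = 48.1118

$48.11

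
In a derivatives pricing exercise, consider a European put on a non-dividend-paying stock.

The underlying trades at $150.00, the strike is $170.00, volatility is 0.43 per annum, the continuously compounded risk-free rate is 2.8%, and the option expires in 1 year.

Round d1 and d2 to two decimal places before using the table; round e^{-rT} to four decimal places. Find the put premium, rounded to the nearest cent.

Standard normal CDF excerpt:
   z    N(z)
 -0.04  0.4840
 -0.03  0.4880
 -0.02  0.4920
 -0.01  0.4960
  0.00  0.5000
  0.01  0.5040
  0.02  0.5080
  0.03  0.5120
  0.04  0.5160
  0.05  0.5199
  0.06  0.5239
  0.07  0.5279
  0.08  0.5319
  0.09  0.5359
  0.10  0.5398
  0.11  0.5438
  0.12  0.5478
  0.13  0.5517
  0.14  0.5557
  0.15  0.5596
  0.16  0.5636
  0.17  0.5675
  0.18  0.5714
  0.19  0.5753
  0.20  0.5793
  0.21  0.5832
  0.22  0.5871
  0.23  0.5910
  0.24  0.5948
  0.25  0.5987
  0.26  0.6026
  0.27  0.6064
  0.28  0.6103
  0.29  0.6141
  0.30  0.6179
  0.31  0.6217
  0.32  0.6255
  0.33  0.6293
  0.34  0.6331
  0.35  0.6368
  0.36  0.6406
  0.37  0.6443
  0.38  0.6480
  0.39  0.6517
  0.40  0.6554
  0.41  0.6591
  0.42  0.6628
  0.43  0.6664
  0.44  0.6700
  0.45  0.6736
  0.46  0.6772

σ√T = 0.43·√1 = 0.4300
d₁ = [ln(150/170) + (0.028 + 0.43²/2)·1] / 0.4300 = [-0.1252 + 0.1204] / 0.4300 = -0.0110 → -0.01
d₂ = d₁ − σ√T = -0.0110 − 0.4300 = -0.4410 → -0.44
e^(−rT) = e^(−0.028·1) = 0.9724
N(−d₂) = N(0.44) = 0.6700;  N(−d₁) = N(0.01) = 0.5040
P = 170·0.9724·0.6700 − 150·0.5040 = 110.7564 − 75.6000 = 35.1564

$35.16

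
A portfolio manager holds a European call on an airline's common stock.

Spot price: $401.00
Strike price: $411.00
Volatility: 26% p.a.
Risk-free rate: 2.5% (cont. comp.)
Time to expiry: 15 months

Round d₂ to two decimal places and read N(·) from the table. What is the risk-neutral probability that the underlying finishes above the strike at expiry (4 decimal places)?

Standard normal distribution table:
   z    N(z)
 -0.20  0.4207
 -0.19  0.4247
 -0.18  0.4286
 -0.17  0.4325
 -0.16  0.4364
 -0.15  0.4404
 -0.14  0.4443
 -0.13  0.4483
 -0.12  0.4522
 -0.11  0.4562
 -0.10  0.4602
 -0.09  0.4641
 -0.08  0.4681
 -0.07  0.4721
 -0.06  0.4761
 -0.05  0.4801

0.4522

σ√T = 0.26 × 1.1180 = 0.2907
d₁ = [ln(401/411) + (0.025 + 0.26²/2)·1.25] / 0.2907 = [-0.0246 + 0.0735] / 0.2907 = 0.1681 → 0.17
d₂ = d₁ − σ√T = 0.1681 − 0.2907 = -0.1226 → -0.12
Pr(exercise) under Q = N(d₂) = 0.4522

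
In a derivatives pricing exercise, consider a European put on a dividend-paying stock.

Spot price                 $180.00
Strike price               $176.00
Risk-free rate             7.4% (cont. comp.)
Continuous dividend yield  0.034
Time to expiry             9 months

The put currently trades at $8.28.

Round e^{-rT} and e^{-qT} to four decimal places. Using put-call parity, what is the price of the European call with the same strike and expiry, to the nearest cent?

exp(−qT) = exp(−0.034·0.75) = 0.9748;  exp(−rT) = exp(−0.074·0.75) = 0.9460
Put-call parity: C − P = S·e^(−qT) − K·e^(−rT) = 180·0.9748 − 176·0.9460 = 175.4640 − 166.4960 = 8.9680
C = P + (C − P) = 8.28 + (8.9680) = 17.2480

$17.25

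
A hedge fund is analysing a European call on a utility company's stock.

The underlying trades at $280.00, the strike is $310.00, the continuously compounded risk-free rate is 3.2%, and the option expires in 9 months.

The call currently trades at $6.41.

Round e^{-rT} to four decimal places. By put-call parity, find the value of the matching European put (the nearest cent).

e^(−rT) = e^(−0.032·0.75) = 0.9763
Put-call parity: C − P = S − K·e^(−rT) = 280 − 310·0.9763 = 280 − 302.6530 = -22.6530
P = C − (C − P) = 6.41 − (-22.6530) = 29.0630

$29.06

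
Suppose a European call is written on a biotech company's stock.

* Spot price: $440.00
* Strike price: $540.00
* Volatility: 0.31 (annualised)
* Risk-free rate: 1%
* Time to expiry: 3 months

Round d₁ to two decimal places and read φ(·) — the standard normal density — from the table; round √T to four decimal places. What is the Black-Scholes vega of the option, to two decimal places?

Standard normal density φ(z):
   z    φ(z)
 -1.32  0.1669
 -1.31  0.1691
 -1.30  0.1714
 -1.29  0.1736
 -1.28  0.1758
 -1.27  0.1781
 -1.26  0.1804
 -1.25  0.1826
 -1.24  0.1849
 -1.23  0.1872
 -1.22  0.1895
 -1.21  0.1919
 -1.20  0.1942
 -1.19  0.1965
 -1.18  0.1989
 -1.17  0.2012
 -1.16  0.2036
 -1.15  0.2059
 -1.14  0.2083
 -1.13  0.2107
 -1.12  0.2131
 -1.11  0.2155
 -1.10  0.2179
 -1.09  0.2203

41.18

σ√T = 0.31 × 0.5000 = 0.1550
d₁ = [ln(440/540) + (0.01 + 0.31²/2)·0.25] / 0.1550 = [-0.2048 + 0.0145] / 0.1550 = -1.2276 ⇒ -1.23
√T = √0.25 = 0.5000
φ(d₁) = φ(-1.23) = 0.1872
vega = S·φ(d₁)·√T = 440·0.1872·0.5000 = 41.1840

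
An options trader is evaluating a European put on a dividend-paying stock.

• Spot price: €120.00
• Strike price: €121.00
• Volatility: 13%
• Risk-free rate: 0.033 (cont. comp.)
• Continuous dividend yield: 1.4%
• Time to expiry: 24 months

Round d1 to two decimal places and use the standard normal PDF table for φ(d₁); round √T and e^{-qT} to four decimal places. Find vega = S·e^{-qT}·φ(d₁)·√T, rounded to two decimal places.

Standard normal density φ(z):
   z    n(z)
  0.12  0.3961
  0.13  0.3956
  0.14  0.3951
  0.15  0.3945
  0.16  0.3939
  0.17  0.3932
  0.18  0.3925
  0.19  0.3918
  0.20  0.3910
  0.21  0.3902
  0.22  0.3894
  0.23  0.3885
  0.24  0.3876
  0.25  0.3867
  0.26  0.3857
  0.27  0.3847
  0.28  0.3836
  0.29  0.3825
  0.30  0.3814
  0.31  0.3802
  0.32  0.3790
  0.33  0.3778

σ√T = 0.13 × 1.4142 = 0.1838
d₁ = [ln(120/121) + (0.033 − 0.014 + 0.13²/2)·2] / 0.1838 = [-0.0083 + 0.0549] / 0.1838 = 0.2535 → 0.25
√T = √2 = 1.4142
φ(d₁) = φ(0.25) = 0.3867
e^(−qT) = e^(−0.014·2) = 0.9724
vega = S·e^(−qT)·φ(d₁)·√T = 120·0.9724·0.3867·1.4142 = 63.8133

63.81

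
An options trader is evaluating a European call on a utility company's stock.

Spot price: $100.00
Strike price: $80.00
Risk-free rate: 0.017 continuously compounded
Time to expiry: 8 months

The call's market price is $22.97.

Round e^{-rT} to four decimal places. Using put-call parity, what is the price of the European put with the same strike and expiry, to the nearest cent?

$2.07

e^(−rT) = e^(−0.017·0.6667) = 0.9887
Put-call parity: C − P = S − K·e^(−rT) = 100 − 80·0.9887 = 100 − 79.0960 = 20.9040
P = C − (C − P) = 22.97 − (20.9040) = 2.0660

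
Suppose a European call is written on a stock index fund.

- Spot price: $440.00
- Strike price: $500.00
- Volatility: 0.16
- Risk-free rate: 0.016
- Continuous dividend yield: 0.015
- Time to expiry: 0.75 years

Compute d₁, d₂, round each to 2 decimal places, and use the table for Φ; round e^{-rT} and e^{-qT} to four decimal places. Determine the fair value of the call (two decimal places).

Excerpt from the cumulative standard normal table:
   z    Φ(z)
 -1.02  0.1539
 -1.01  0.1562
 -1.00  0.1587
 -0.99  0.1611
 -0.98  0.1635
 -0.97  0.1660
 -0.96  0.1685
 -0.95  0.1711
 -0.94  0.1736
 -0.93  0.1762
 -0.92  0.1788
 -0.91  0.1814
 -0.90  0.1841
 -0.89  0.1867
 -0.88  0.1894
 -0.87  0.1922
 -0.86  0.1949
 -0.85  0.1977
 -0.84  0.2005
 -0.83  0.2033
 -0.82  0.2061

$6.42

σ√T = 0.16·√0.75 = 0.1386
d₁ = [ln(440/500) + (0.016 − 0.015 + 0.16²/2)·0.75] / 0.1386 = [-0.1278 + 0.0104] / 0.1386 = -0.8479 ⇒ -0.85
d₂ = d₁ − σ√T = -0.8479 − 0.1386 = -0.9864 ⇒ -0.99
e^(−qT) = e^(−0.015·0.75) = 0.9888;  e^(−rT) = e^(−0.016·0.75) = 0.9881
N(d₁) = N(-0.85) = 0.1977;  N(d₂) = N(-0.99) = 0.1611
C = 440·0.9888·0.1977 − 500·0.9881·0.1611 = 86.0137 − 79.5915 = 6.4223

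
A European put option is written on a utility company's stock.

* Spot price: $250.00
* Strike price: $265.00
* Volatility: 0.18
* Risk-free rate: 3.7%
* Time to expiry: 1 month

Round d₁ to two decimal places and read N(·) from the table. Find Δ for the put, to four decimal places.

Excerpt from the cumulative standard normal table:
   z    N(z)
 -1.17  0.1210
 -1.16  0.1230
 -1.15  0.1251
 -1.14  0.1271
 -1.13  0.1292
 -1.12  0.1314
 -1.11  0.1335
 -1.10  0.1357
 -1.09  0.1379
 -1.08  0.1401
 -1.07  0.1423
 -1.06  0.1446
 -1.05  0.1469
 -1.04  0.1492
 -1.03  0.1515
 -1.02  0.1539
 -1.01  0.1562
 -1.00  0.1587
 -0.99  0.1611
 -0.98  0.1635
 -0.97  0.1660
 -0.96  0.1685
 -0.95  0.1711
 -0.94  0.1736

-0.8508

σ√T = 0.18 × 0.2887 = 0.0520
d₁ = [ln(250/265) + (0.037 + 0.18²/2)·0.08333] / 0.0520 = [-0.0583 + 0.0044] / 0.0520 = -1.0361 ⇒ -1.04
N(d₁) = N(-1.04) = 0.1492
Δ_put = N(d₁) − 1 = 0.1492 − 1 = -0.8508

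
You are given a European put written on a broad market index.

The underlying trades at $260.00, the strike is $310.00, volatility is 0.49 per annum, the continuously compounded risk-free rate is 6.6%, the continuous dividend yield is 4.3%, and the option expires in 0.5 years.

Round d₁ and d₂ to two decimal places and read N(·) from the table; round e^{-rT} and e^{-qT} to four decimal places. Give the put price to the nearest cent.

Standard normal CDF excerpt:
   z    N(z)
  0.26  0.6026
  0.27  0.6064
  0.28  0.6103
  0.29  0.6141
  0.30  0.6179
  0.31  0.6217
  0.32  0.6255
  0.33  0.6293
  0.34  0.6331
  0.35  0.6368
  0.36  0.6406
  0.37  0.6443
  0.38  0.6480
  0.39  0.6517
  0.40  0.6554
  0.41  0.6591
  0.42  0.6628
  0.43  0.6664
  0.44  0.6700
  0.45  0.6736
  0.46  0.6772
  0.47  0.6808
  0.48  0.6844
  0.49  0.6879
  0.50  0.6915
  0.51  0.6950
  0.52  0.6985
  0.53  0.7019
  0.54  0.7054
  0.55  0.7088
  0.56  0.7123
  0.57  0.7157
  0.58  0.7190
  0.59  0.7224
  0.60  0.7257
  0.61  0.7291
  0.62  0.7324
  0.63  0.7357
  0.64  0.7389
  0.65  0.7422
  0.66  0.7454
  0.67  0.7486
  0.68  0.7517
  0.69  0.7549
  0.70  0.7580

$65.37

σ√T = 0.49 × 0.7071 = 0.3465
d₁ = [ln(260/310) + (0.066 − 0.043 + 0.49²/2)·0.5] / 0.3465 = [-0.1759 + 0.0715] / 0.3465 = -0.3012 ≈ -0.30
d₂ = d₁ − σ√T = -0.3012 − 0.3465 = -0.6477 ≈ -0.65
e^(−qT) = e^(−0.043·0.5) = 0.9787;  e^(−rT) = e^(−0.066·0.5) = 0.9675
P = 310·0.9675·N(0.65) − 260·0.9787·N(0.30) = 310·0.9675·0.7422 − 260·0.9787·0.6179 = 222.6043 − 157.2321 = 65.3723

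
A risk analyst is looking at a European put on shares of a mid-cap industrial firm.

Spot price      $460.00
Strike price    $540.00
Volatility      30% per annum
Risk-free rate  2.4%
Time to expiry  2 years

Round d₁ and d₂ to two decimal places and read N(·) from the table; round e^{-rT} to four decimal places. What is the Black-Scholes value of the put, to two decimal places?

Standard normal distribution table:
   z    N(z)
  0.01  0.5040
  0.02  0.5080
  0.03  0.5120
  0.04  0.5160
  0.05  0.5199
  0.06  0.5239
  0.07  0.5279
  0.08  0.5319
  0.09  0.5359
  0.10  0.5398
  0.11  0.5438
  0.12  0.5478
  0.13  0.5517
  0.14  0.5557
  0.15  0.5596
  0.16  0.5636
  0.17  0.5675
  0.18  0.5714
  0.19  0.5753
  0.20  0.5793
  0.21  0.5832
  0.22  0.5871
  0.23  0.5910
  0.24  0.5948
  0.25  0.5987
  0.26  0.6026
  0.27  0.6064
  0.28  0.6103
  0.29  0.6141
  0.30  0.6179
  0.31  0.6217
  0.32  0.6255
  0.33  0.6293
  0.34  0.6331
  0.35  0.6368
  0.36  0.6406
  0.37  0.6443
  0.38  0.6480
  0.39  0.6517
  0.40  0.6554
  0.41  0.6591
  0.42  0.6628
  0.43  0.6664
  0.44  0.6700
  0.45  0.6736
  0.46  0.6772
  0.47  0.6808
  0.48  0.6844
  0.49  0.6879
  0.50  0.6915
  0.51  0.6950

$113.09

σ√T = 0.3 × 1.4142 = 0.4243
d₁ = [ln(460/540) + (0.024 + 0.3²/2)·2] / 0.4243 = [-0.1603 + 0.1380] / 0.4243 = -0.0527 ⇒ -0.05
d₂ = d₁ − σ√T = -0.0527 − 0.4243 = -0.4769 ⇒ -0.48
exp(−rT) = exp(−0.024·2) = 0.9531
N(−d₂) = N(0.48) = 0.6844;  N(−d₁) = N(0.05) = 0.5199
P = 540·0.9531·0.6844 − 460·0.5199 = 352.2429 − 239.1540 = 113.0889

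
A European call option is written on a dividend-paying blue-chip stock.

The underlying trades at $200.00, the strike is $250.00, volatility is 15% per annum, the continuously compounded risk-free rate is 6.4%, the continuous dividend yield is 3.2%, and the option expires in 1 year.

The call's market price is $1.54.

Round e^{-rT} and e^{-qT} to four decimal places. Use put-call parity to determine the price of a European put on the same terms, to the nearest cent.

exp(−qT) = exp(−0.032·1) = 0.9685;  exp(−rT) = exp(−0.064·1) = 0.9380
Put-call parity: C − P = S·e^(−qT) − K·e^(−rT) = 200·0.9685 − 250·0.9380 = 193.7000 − 234.5000 = -40.8000
P = C − (C − P) = 1.54 − (-40.8000) = 42.3400

$42.34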